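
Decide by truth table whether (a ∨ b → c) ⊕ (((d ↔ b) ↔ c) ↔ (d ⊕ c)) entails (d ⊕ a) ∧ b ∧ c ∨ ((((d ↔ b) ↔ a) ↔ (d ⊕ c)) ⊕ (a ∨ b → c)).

a | b | c | d || φ | ψ
T | T | T | T || T | T
T | T | T | F || T | T
T | T | F | T || F | T
T | T | F | F || F | T
T | F | T | T || F | F
T | F | T | F || F | F
T | F | F | T || T | F
T | F | F | F || T | F
F | T | T | T || T | T
F | T | T | F || T | F
F | T | F | T || F | F
F | T | F | F || F | F
F | F | T | T || F | T
F | F | T | F || F | T
F | F | F | T || F | F
F | F | F | F || F | F
At a=T, b=F, c=F, d=T we have φ true but ψ false, so φ does not entail ψ.

no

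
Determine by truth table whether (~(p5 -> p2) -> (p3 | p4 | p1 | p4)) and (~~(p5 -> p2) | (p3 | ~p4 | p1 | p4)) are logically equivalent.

p1  p2  p3  p4  p5  |  φ  ψ
T   T   T   T   T   |  T  T
T   T   T   T   F   |  T  T
T   T   T   F   T   |  T  T
T   T   T   F   F   |  T  T
T   T   F   T   T   |  T  T
T   T   F   T   F   |  T  T
T   T   F   F   T   |  T  T
T   T   F   F   F   |  T  T
T   F   T   T   T   |  T  T
T   F   T   T   F   |  T  T
T   F   T   F   T   |  T  T
T   F   T   F   F   |  T  T
T   F   F   T   T   |  T  T
T   F   F   T   F   |  T  T
T   F   F   F   T   |  T  T
T   F   F   F   F   |  T  T
F   T   T   T   T   |  T  T
F   T   T   T   F   |  T  T
F   T   T   F   T   |  T  T
F   T   T   F   F   |  T  T
F   T   F   T   T   |  T  T
F   T   F   T   F   |  T  T
F   T   F   F   T   |  T  T
F   T   F   F   F   |  T  T
F   F   T   T   T   |  T  T
F   F   T   T   F   |  T  T
F   F   T   F   T   |  T  T
F   F   T   F   F   |  T  T
F   F   F   T   T   |  T  T
F   F   F   T   F   |  T  T
F   F   F   F   T   |  F  T
F   F   F   F   F   |  T  T
The columns differ at p1=F, p2=F, p3=F, p4=F, p5=T (φ=F, ψ=T), so they are not equivalent.

not equivalent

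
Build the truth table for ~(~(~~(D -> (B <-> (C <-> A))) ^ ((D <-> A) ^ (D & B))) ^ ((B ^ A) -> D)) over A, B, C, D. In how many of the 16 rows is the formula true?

8

A | B | C | D || φ
T | T | T | T || F
T | T | T | F || F
T | T | F | T || T
T | T | F | F || F
T | F | T | T || F
T | F | T | F || T
T | F | F | T || T
T | F | F | F || T
F | T | T | T || F
F | T | T | F || F
F | T | F | T || T
F | T | F | F || F
F | F | T | T || F
F | F | T | F || T
F | F | F | T || T
F | F | F | F || T
The formula is true on 8 of the 16 rows.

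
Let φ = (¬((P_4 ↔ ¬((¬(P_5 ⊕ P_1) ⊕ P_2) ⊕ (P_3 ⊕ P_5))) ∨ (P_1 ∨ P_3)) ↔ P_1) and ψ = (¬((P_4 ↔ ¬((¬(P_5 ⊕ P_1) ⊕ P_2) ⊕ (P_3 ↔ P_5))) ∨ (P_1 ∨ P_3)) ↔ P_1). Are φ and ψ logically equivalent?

P_1  P_2  P_3  P_4  P_5  |  φ  ψ
 F    F    F    F    F   |  T  F
 F    F    F    F    T   |  T  F
 F    F    F    T    F   |  F  T
 F    F    F    T    T   |  F  T
 F    F    T    F    F   |  T  T
 F    F    T    F    T   |  T  T
 F    F    T    T    F   |  T  T
 F    F    T    T    T   |  T  T
 F    T    F    F    F   |  F  T
 F    T    F    F    T   |  F  T
 F    T    F    T    F   |  T  F
 F    T    F    T    T   |  T  F
 F    T    T    F    F   |  T  T
 F    T    T    F    T   |  T  T
 F    T    T    T    F   |  T  T
 F    T    T    T    T   |  T  T
 T    F    F    F    F   |  F  F
 T    F    F    F    T   |  F  F
 T    F    F    T    F   |  F  F
 T    F    F    T    T   |  F  F
 T    F    T    F    F   |  F  F
 T    F    T    F    T   |  F  F
 T    F    T    T    F   |  F  F
 T    F    T    T    T   |  F  F
 T    T    F    F    F   |  F  F
 T    T    F    F    T   |  F  F
 T    T    F    T    F   |  F  F
 T    T    F    T    T   |  F  F
 T    T    T    F    F   |  F  F
 T    T    T    F    T   |  F  F
 T    T    T    T    F   |  F  F
 T    T    T    T    T   |  F  F
The columns differ at P_1=F, P_2=F, P_3=F, P_4=F, P_5=F (φ=T, ψ=F), so they are not equivalent.

not equivalent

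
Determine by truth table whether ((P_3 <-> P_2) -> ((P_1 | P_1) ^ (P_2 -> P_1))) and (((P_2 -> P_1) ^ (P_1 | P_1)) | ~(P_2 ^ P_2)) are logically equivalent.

P_1 | P_2 | P_3 | φ | ψ
--- | --- | --- | - | -
 1  |  1  |  1  | 0 | 1
 1  |  1  |  0  | 1 | 1
 1  |  0  |  1  | 1 | 1
 1  |  0  |  0  | 0 | 1
 0  |  1  |  1  | 0 | 1
 0  |  1  |  0  | 1 | 1
 0  |  0  |  1  | 1 | 1
 0  |  0  |  0  | 1 | 1
The columns differ at P_1=1, P_2=1, P_3=1 (φ=0, ψ=1), so they are not equivalent.

not equivalent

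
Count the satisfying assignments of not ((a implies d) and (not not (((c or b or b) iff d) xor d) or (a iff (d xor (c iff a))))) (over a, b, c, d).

a | b | c | d || (a implies d) | (c or b or b) | ((c or b or b) iff d) | (c iff a) | (d xor (c iff a)) | (a iff (d xor (c iff a))) | φ
T | T | T | T ||       T       |       T       |           T           |     T     |         F         |             F             | T
T | T | T | F ||       F       |       T       |           F           |     T     |         T         |             T             | T
T | T | F | T ||       T       |       T       |           T           |     F     |         T         |             T             | F
T | T | F | F ||       F       |       T       |           F           |     F     |         F         |             F             | T
T | F | T | T ||       T       |       T       |           T           |     T     |         F         |             F             | T
T | F | T | F ||       F       |       T       |           F           |     T     |         T         |             T             | T
T | F | F | T ||       T       |       F       |           F           |     F     |         T         |             T             | F
T | F | F | F ||       F       |       F       |           T           |     F     |         F         |             F             | T
F | T | T | T ||       T       |       T       |           T           |     F     |         T         |             F             | T
F | T | T | F ||       T       |       T       |           F           |     F     |         F         |             T             | F
F | T | F | T ||       T       |       T       |           T           |     T     |         F         |             T             | F
F | T | F | F ||       T       |       T       |           F           |     T     |         T         |             F             | T
F | F | T | T ||       T       |       T       |           T           |     F     |         T         |             F             | T
F | F | T | F ||       T       |       T       |           F           |     F     |         F         |             T             | F
F | F | F | T ||       T       |       F       |           F           |     T     |         F         |             T             | F
F | F | F | F ||       T       |       F       |           T           |     T     |         T         |             F             | F
The formula is true on 9 of the 16 rows.

9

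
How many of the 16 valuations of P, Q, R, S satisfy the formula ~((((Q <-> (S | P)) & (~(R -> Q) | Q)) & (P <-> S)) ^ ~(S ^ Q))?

P | Q | R | S | φ
- | - | - | - | -
1 | 1 | 1 | 1 | 1
1 | 1 | 1 | 0 | 1
1 | 1 | 0 | 1 | 1
1 | 1 | 0 | 0 | 1
1 | 0 | 1 | 1 | 1
1 | 0 | 1 | 0 | 0
1 | 0 | 0 | 1 | 1
1 | 0 | 0 | 0 | 0
0 | 1 | 1 | 1 | 0
0 | 1 | 1 | 0 | 1
0 | 1 | 0 | 1 | 0
0 | 1 | 0 | 0 | 1
0 | 0 | 1 | 1 | 1
0 | 0 | 1 | 0 | 1
0 | 0 | 0 | 1 | 1
0 | 0 | 0 | 0 | 0
The formula is true on 11 of the 16 rows.

11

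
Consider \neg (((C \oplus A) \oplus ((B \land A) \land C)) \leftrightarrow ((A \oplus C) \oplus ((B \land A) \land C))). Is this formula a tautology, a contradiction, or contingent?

A | B | C || (C \oplus A) | (B \land A) | ((B \land A) \land C) | (A \oplus C) | φ
T | T | T ||      F       |      T      |           T           |      F       | F
T | T | F ||      T       |      T      |           F           |      T       | F
T | F | T ||      F       |      F      |           F           |      F       | F
T | F | F ||      T       |      F      |           F           |      T       | F
F | T | T ||      T       |      F      |           F           |      T       | F
F | T | F ||      F       |      F      |           F           |      F       | F
F | F | T ||      T       |      F      |           F           |      T       | F
F | F | F ||      F       |      F      |           F           |      F       | F
Every row is F, so the formula is a contradiction.

contradiction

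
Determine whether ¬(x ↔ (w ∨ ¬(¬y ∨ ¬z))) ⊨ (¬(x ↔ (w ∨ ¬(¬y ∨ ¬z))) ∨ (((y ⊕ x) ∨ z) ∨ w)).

yes

x  y  z  w  |  φ  ψ
0  0  0  0  |  0  0
0  0  0  1  |  1  1
0  0  1  0  |  0  1
0  0  1  1  |  1  1
0  1  0  0  |  0  1
0  1  0  1  |  1  1
0  1  1  0  |  1  1
0  1  1  1  |  1  1
1  0  0  0  |  1  1
1  0  0  1  |  0  1
1  0  1  0  |  1  1
1  0  1  1  |  0  1
1  1  0  0  |  1  1
1  1  0  1  |  0  1
1  1  1  0  |  0  1
1  1  1  1  |  0  1
In every row where φ is true, ψ is also true, so φ ⊨ ψ.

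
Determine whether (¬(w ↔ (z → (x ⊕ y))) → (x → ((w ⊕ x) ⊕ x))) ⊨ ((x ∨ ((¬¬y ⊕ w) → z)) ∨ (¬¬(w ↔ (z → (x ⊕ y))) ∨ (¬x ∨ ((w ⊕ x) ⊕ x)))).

yes

x | y | z | w | φ | ψ
- | - | - | - | - | -
1 | 1 | 1 | 1 | 1 | 1
1 | 1 | 1 | 0 | 1 | 1
1 | 1 | 0 | 1 | 1 | 1
1 | 1 | 0 | 0 | 0 | 1
1 | 0 | 1 | 1 | 1 | 1
1 | 0 | 1 | 0 | 0 | 1
1 | 0 | 0 | 1 | 1 | 1
1 | 0 | 0 | 0 | 0 | 1
0 | 1 | 1 | 1 | 1 | 1
0 | 1 | 1 | 0 | 1 | 1
0 | 1 | 0 | 1 | 1 | 1
0 | 1 | 0 | 0 | 1 | 1
0 | 0 | 1 | 1 | 1 | 1
0 | 0 | 1 | 0 | 1 | 1
0 | 0 | 0 | 1 | 1 | 1
0 | 0 | 0 | 0 | 1 | 1
In every row where φ is true, ψ is also true, so φ ⊨ ψ.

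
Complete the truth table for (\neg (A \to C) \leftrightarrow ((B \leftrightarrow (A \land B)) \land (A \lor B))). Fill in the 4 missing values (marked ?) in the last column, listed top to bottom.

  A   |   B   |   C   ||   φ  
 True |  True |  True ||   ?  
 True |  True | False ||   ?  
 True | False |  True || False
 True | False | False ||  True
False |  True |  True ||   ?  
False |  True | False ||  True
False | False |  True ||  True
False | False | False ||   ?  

False, True, True, True

Row A=True, B=True, C=True: \neg (A \to C) = False, ((B \leftrightarrow (A \land B)) \land (A \lor B)) = True, so the formula = False.
Row A=True, B=True, C=False: \neg (A \to C) = True, ((B \leftrightarrow (A \land B)) \land (A \lor B)) = True, so the formula = True.
Row A=False, B=True, C=True: \neg (A \to C) = False, ((B \leftrightarrow (A \land B)) \land (A \lor B)) = False, so the formula = True.
Row A=False, B=False, C=False: \neg (A \to C) = False, ((B \leftrightarrow (A \land B)) \land (A \lor B)) = False, so the formula = True.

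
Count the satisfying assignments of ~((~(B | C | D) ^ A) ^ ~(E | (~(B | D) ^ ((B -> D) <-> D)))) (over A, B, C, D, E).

A  B  C  D  E  |  φ
F  F  F  F  F  |  F
F  F  F  F  T  |  F
F  F  F  T  F  |  T
F  F  F  T  T  |  T
F  F  T  F  F  |  T
F  F  T  F  T  |  T
F  F  T  T  F  |  T
F  F  T  T  T  |  T
F  T  F  F  F  |  T
F  T  F  F  T  |  T
F  T  F  T  F  |  T
F  T  F  T  T  |  T
F  T  T  F  F  |  T
F  T  T  F  T  |  T
F  T  T  T  F  |  T
F  T  T  T  T  |  T
T  F  F  F  F  |  T
T  F  F  F  T  |  T
T  F  F  T  F  |  F
T  F  F  T  T  |  F
T  F  T  F  F  |  F
T  F  T  F  T  |  F
T  F  T  T  F  |  F
T  F  T  T  T  |  F
T  T  F  F  F  |  F
T  T  F  F  T  |  F
T  T  F  T  F  |  F
T  T  F  T  T  |  F
T  T  T  F  F  |  F
T  T  T  F  T  |  F
T  T  T  T  F  |  F
T  T  T  T  T  |  F
The formula is true on 16 of the 32 rows.

16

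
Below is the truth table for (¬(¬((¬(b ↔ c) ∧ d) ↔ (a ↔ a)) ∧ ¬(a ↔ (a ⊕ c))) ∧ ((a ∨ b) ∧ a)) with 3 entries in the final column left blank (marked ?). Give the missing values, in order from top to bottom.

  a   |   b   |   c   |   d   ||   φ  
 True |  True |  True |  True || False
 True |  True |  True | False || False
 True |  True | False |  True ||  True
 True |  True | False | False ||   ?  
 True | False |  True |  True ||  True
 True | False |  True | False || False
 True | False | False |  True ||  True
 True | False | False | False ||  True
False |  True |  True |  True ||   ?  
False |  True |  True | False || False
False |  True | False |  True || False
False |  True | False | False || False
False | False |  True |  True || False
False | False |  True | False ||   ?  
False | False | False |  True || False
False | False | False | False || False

True, False, False

Row a=True, b=True, c=False, d=False: ¬(¬((¬(b ↔ c) ∧ d) ↔ (a ↔ a)) ∧ ¬(a ↔ (a ⊕ c))) = True, ((a ∨ b) ∧ a) = True, so the formula = True.
Row a=False, b=True, c=True, d=True: ¬(¬((¬(b ↔ c) ∧ d) ↔ (a ↔ a)) ∧ ¬(a ↔ (a ⊕ c))) = False, ((a ∨ b) ∧ a) = False, so the formula = False.
Row a=False, b=False, c=True, d=False: ¬(¬((¬(b ↔ c) ∧ d) ↔ (a ↔ a)) ∧ ¬(a ↔ (a ⊕ c))) = False, ((a ∨ b) ∧ a) = False, so the formula = False.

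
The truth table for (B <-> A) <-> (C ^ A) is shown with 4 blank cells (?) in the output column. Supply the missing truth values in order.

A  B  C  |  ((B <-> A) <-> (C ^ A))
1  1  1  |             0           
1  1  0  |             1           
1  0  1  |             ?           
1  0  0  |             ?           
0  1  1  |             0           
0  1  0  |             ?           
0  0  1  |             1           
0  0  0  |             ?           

1, 0, 1, 0

Row A=1, B=0, C=1: (B <-> A) = 0, (C ^ A) = 0, so ((B <-> A) <-> (C ^ A)) = 1.
Row A=1, B=0, C=0: (B <-> A) = 0, (C ^ A) = 1, so ((B <-> A) <-> (C ^ A)) = 0.
Row A=0, B=1, C=0: (B <-> A) = 0, (C ^ A) = 0, so ((B <-> A) <-> (C ^ A)) = 1.
Row A=0, B=0, C=0: (B <-> A) = 1, (C ^ A) = 0, so ((B <-> A) <-> (C ^ A)) = 0.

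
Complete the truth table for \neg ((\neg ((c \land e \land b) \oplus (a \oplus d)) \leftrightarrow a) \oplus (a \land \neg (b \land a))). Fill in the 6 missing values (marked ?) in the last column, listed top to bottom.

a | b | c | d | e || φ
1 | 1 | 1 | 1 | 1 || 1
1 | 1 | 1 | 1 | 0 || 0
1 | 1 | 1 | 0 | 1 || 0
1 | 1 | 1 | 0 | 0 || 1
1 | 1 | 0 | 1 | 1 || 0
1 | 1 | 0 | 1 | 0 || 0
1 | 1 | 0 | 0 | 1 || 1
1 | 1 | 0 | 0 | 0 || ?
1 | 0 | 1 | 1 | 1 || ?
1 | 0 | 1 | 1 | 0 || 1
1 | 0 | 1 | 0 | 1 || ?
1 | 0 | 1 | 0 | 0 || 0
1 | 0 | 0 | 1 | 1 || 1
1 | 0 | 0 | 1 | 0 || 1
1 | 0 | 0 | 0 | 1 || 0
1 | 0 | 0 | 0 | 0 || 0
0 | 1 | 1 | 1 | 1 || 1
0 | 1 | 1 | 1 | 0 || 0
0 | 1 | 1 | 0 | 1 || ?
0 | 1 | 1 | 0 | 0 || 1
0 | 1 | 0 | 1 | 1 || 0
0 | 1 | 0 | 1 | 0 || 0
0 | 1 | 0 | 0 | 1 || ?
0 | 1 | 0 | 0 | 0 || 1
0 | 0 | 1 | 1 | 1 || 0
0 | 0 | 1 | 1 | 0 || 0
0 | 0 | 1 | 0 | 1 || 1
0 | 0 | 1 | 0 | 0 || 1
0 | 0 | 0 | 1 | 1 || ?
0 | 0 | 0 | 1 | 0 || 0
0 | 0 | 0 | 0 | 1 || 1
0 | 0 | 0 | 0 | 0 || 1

1, 1, 0, 0, 1, 0

Row 8: (\neg ((c \land e \land b) \oplus (a \oplus d)) \leftrightarrow a) = 0, (a \land \neg (b \land a)) = 0, ((\neg ((c \land e \land b) \oplus (a \oplus d)) \leftrightarrow a) \oplus (a \land \neg (b \land a))) = 0, so the formula = 1.
Row 9: (\neg ((c \land e \land b) \oplus (a \oplus d)) \leftrightarrow a) = 1, (a \land \neg (b \land a)) = 1, ((\neg ((c \land e \land b) \oplus (a \oplus d)) \leftrightarrow a) \oplus (a \land \neg (b \land a))) = 0, so the formula = 1.
Row 11: (\neg ((c \land e \land b) \oplus (a \oplus d)) \leftrightarrow a) = 0, (a \land \neg (b \land a)) = 1, ((\neg ((c \land e \land b) \oplus (a \oplus d)) \leftrightarrow a) \oplus (a \land \neg (b \land a))) = 1, so the formula = 0.
Row 19: (\neg ((c \land e \land b) \oplus (a \oplus d)) \leftrightarrow a) = 1, (a \land \neg (b \land a)) = 0, ((\neg ((c \land e \land b) \oplus (a \oplus d)) \leftrightarrow a) \oplus (a \land \neg (b \land a))) = 1, so the formula = 0.
Row 23: (\neg ((c \land e \land b) \oplus (a \oplus d)) \leftrightarrow a) = 0, (a \land \neg (b \land a)) = 0, ((\neg ((c \land e \land b) \oplus (a \oplus d)) \leftrightarrow a) \oplus (a \land \neg (b \land a))) = 0, so the formula = 1.
Row 29: (\neg ((c \land e \land b) \oplus (a \oplus d)) \leftrightarrow a) = 1, (a \land \neg (b \land a)) = 0, ((\neg ((c \land e \land b) \oplus (a \oplus d)) \leftrightarrow a) \oplus (a \land \neg (b \land a))) = 1, so the formula = 0.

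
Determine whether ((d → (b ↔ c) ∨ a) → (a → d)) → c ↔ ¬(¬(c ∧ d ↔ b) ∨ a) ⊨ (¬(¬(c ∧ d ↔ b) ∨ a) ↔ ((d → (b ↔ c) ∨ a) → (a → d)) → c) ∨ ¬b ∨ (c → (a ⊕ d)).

yes

a  b  c  d  |  φ  ψ
0  0  0  0  |  0  1
0  0  0  1  |  0  1
0  0  1  0  |  1  1
0  0  1  1  |  0  1
0  1  0  0  |  1  1
0  1  0  1  |  1  1
0  1  1  0  |  0  0
0  1  1  1  |  1  1
1  0  0  0  |  0  1
1  0  0  1  |  1  1
1  0  1  0  |  0  1
1  0  1  1  |  0  1
1  1  0  0  |  0  1
1  1  0  1  |  1  1
1  1  1  0  |  0  1
1  1  1  1  |  0  0
In every row where φ is true, ψ is also true, so φ ⊨ ψ.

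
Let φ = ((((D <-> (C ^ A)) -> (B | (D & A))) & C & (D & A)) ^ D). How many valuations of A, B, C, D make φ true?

6

A  B  C  D     (C ^ A)  (D <-> (C ^ A))  (D & A)  (B | (D & A))  φ
F  F  F  F        F            T            F           F        F
F  F  F  T        F            F            F           F        T
F  F  T  F        T            F            F           F        F
F  F  T  T        T            T            F           F        T
F  T  F  F        F            T            F           T        F
F  T  F  T        F            F            F           T        T
F  T  T  F        T            F            F           T        F
F  T  T  T        T            T            F           T        T
T  F  F  F        T            F            F           F        F
T  F  F  T        T            T            T           T        T
T  F  T  F        F            T            F           F        F
T  F  T  T        F            F            T           T        F
T  T  F  F        T            F            F           T        F
T  T  F  T        T            T            T           T        T
T  T  T  F        F            T            F           T        F
T  T  T  T        F            F            T           T        F
The formula is true on 6 of the 16 rows.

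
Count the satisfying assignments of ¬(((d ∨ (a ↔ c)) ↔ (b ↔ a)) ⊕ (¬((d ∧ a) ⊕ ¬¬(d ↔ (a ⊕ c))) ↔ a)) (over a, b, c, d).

8

a | b | c | d | φ
- | - | - | - | -
F | F | F | F | T
F | F | F | T | F
F | F | T | F | T
F | F | T | T | T
F | T | F | F | F
F | T | F | T | T
F | T | T | F | F
F | T | T | T | F
T | F | F | F | T
T | F | F | T | F
T | F | T | F | T
T | F | T | T | T
T | T | F | F | F
T | T | F | T | T
T | T | T | F | F
T | T | T | T | F
The formula is true on 8 of the 16 rows.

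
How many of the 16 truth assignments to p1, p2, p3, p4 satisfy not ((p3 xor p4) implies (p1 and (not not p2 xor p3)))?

6

  p1  |   p2  |   p3  |   p4  | (p3 xor p4) | not p2 | not not p2 | (not not p2 xor p3) | (p1 and (not not p2 xor p3)) |   φ  
----- | ----- | ----- | ----- | ----------- | ------ | ---------- | ------------------- | ---------------------------- | -----
 True |  True |  True |  True |    False    | False  |    True    |        False        |            False             | False
 True |  True |  True | False |     True    | False  |    True    |        False        |            False             |  True
 True |  True | False |  True |     True    | False  |    True    |         True        |             True             | False
 True |  True | False | False |    False    | False  |    True    |         True        |             True             | False
 True | False |  True |  True |    False    |  True  |   False    |         True        |             True             | False
 True | False |  True | False |     True    |  True  |   False    |         True        |             True             | False
 True | False | False |  True |     True    |  True  |   False    |        False        |            False             |  True
 True | False | False | False |    False    |  True  |   False    |        False        |            False             | False
False |  True |  True |  True |    False    | False  |    True    |        False        |            False             | False
False |  True |  True | False |     True    | False  |    True    |        False        |            False             |  True
False |  True | False |  True |     True    | False  |    True    |         True        |            False             |  True
False |  True | False | False |    False    | False  |    True    |         True        |            False             | False
False | False |  True |  True |    False    |  True  |   False    |         True        |            False             | False
False | False |  True | False |     True    |  True  |   False    |         True        |            False             |  True
False | False | False |  True |     True    |  True  |   False    |        False        |            False             |  True
False | False | False | False |    False    |  True  |   False    |        False        |            False             | False
The formula is true on 6 of the 16 rows.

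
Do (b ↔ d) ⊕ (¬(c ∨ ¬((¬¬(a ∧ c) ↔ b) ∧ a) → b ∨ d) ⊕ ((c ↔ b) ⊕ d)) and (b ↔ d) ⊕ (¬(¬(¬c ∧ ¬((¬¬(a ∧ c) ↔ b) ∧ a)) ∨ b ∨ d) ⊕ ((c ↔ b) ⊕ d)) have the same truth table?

not equivalent

  a   |   b   |   c   |   d   ||   φ   |   ψ  
False | False | False | False ||  True |  True
False | False | False |  True || False | False
False | False |  True | False || False |  True
False | False |  True |  True ||  True |  True
False |  True | False | False || False | False
False |  True | False |  True || False | False
False |  True |  True | False ||  True |  True
False |  True |  True |  True ||  True |  True
 True | False | False | False || False | False
 True | False | False |  True || False | False
 True | False |  True | False || False |  True
 True | False |  True |  True ||  True |  True
 True |  True | False | False || False | False
 True |  True | False |  True || False | False
 True |  True |  True | False ||  True |  True
 True |  True |  True |  True ||  True |  True
The columns differ at a=False, b=False, c=True, d=False (φ=False, ψ=True), so they are not equivalent.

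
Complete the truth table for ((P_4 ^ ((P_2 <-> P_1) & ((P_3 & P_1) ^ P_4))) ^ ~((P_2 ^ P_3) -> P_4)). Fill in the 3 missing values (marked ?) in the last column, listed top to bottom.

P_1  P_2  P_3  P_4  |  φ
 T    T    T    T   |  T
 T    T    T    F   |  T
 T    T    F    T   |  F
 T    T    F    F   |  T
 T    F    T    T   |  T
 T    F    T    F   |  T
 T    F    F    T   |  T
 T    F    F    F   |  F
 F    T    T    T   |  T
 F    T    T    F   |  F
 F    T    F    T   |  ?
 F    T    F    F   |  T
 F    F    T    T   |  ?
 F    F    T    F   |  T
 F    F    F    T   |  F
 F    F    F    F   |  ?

Row P_1=F, P_2=T, P_3=F, P_4=T: (P_4 ^ ((P_2 <-> P_1) & ((P_3 & P_1) ^ P_4))) = T, ~((P_2 ^ P_3) -> P_4) = F, so the formula = T.
Row P_1=F, P_2=F, P_3=T, P_4=T: (P_4 ^ ((P_2 <-> P_1) & ((P_3 & P_1) ^ P_4))) = F, ~((P_2 ^ P_3) -> P_4) = F, so the formula = F.
Row P_1=F, P_2=F, P_3=F, P_4=F: (P_4 ^ ((P_2 <-> P_1) & ((P_3 & P_1) ^ P_4))) = F, ~((P_2 ^ P_3) -> P_4) = F, so the formula = F.

T, F, F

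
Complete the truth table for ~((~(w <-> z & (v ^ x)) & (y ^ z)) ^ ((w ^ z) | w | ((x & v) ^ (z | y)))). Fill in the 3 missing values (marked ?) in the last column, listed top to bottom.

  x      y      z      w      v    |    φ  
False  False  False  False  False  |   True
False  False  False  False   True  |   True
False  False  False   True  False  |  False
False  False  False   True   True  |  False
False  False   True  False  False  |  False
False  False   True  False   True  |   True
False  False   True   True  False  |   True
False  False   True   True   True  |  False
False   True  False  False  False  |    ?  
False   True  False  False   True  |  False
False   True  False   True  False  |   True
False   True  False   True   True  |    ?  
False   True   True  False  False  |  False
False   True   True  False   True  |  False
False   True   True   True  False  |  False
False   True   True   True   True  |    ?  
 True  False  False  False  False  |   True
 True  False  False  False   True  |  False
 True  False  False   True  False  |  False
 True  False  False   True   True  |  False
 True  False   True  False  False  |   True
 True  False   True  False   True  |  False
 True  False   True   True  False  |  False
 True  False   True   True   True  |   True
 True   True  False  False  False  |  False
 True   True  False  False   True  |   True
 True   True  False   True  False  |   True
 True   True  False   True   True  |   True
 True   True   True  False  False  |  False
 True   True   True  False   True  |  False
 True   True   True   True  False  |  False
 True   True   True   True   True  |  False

Row x=False, y=True, z=False, w=False, v=False: (~(w <-> z & (v ^ x)) & (y ^ z)) = False, ((w ^ z) | w | ((x & v) ^ (z | y))) = True, ((~(w <-> z & (v ^ x)) & (y ^ z)) ^ ((w ^ z) | w | ((x & v) ^ (z | y)))) = True, so the formula = False.
Row x=False, y=True, z=False, w=True, v=True: (~(w <-> z & (v ^ x)) & (y ^ z)) = True, ((w ^ z) | w | ((x & v) ^ (z | y))) = True, ((~(w <-> z & (v ^ x)) & (y ^ z)) ^ ((w ^ z) | w | ((x & v) ^ (z | y)))) = False, so the formula = True.
Row x=False, y=True, z=True, w=True, v=True: (~(w <-> z & (v ^ x)) & (y ^ z)) = False, ((w ^ z) | w | ((x & v) ^ (z | y))) = True, ((~(w <-> z & (v ^ x)) & (y ^ z)) ^ ((w ^ z) | w | ((x & v) ^ (z | y)))) = True, so the formula = False.

False, True, False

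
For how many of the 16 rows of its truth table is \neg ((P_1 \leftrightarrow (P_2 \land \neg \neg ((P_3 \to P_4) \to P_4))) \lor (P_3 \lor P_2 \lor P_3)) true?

P_1 | P_2 | P_3 | P_4 | φ
--- | --- | --- | --- | -
 F  |  F  |  F  |  F  | F
 F  |  F  |  F  |  T  | F
 F  |  F  |  T  |  F  | F
 F  |  F  |  T  |  T  | F
 F  |  T  |  F  |  F  | F
 F  |  T  |  F  |  T  | F
 F  |  T  |  T  |  F  | F
 F  |  T  |  T  |  T  | F
 T  |  F  |  F  |  F  | T
 T  |  F  |  F  |  T  | T
 T  |  F  |  T  |  F  | F
 T  |  F  |  T  |  T  | F
 T  |  T  |  F  |  F  | F
 T  |  T  |  F  |  T  | F
 T  |  T  |  T  |  F  | F
 T  |  T  |  T  |  T  | F
The formula is true on 2 of the 16 rows.

2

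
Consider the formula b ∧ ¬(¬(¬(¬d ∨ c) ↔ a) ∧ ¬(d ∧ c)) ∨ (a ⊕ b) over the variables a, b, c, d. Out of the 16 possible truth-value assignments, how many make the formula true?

10

a  b  c  d  |  ¬d  (¬d ∨ c)  ¬(¬d ∨ c)  (¬(¬d ∨ c) ↔ a)  ¬(¬(¬d ∨ c) ↔ a)  (d ∧ c)  ¬(d ∧ c)  (a ⊕ b)  φ
T  T  T  T  |  F      T          F             F                T             T        F         F     T
T  T  T  F  |  T      T          F             F                T             F        T         F     F
T  T  F  T  |  F      F          T             T                F             F        T         F     T
T  T  F  F  |  T      T          F             F                T             F        T         F     F
T  F  T  T  |  F      T          F             F                T             T        F         T     T
T  F  T  F  |  T      T          F             F                T             F        T         T     T
T  F  F  T  |  F      F          T             T                F             F        T         T     T
T  F  F  F  |  T      T          F             F                T             F        T         T     T
F  T  T  T  |  F      T          F             T                F             T        F         T     T
F  T  T  F  |  T      T          F             T                F             F        T         T     T
F  T  F  T  |  F      F          T             F                T             F        T         T     T
F  T  F  F  |  T      T          F             T                F             F        T         T     T
F  F  T  T  |  F      T          F             T                F             T        F         F     F
F  F  T  F  |  T      T          F             T                F             F        T         F     F
F  F  F  T  |  F      F          T             F                T             F        T         F     F
F  F  F  F  |  T      T          F             T                F             F        T         F     F
The formula is true on 10 of the 16 rows.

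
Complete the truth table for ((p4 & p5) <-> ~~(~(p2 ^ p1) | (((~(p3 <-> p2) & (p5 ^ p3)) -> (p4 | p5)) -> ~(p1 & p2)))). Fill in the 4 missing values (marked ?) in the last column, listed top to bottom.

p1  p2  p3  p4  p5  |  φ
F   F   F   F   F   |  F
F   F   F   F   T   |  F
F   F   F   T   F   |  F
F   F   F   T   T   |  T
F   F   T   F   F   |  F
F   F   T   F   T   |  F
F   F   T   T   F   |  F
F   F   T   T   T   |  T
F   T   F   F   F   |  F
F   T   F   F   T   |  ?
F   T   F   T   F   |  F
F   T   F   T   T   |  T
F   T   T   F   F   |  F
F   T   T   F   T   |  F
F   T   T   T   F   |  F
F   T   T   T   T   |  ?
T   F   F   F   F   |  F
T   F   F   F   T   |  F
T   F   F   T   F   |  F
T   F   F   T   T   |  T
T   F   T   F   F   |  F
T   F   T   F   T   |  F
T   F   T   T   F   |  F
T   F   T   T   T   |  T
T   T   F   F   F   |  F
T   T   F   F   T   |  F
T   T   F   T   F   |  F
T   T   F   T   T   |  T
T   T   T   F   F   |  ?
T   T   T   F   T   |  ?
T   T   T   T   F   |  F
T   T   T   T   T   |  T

F, T, F, F

Row p1=F, p2=T, p3=F, p4=F, p5=T: (p4 & p5) = F, ~~(~(p2 ^ p1) | (((~(p3 <-> p2) & (p5 ^ p3)) -> (p4 | p5)) -> ~(p1 & p2))) = T, so the formula = F.
Row p1=F, p2=T, p3=T, p4=T, p5=T: (p4 & p5) = T, ~~(~(p2 ^ p1) | (((~(p3 <-> p2) & (p5 ^ p3)) -> (p4 | p5)) -> ~(p1 & p2))) = T, so the formula = T.
Row p1=T, p2=T, p3=T, p4=F, p5=F: (p4 & p5) = F, ~~(~(p2 ^ p1) | (((~(p3 <-> p2) & (p5 ^ p3)) -> (p4 | p5)) -> ~(p1 & p2))) = T, so the formula = F.
Row p1=T, p2=T, p3=T, p4=F, p5=T: (p4 & p5) = F, ~~(~(p2 ^ p1) | (((~(p3 <-> p2) & (p5 ^ p3)) -> (p4 | p5)) -> ~(p1 & p2))) = T, so the formula = F.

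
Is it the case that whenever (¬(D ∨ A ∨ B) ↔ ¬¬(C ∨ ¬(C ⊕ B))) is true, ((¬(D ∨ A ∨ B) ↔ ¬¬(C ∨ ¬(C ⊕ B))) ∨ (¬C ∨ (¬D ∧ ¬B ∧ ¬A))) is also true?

A | B | C | D | φ | ψ
- | - | - | - | - | -
F | F | F | F | T | T
F | F | F | T | F | T
F | F | T | F | T | T
F | F | T | T | F | F
F | T | F | F | T | T
F | T | F | T | T | T
F | T | T | F | F | F
F | T | T | T | F | F
T | F | F | F | F | T
T | F | F | T | F | T
T | F | T | F | F | F
T | F | T | T | F | F
T | T | F | F | T | T
T | T | F | T | T | T
T | T | T | F | F | F
T | T | T | T | F | F
In every row where φ is true, ψ is also true, so φ ⊨ ψ.

yes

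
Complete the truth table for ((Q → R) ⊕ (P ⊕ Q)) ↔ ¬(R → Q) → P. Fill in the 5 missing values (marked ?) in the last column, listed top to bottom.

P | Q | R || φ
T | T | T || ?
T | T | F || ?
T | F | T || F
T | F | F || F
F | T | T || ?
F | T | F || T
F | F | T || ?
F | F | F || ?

Row P=T, Q=T, R=T: ((Q → R) ⊕ (P ⊕ Q)) = T, (¬(R → Q) → P) = T, so the formula = T.
Row P=T, Q=T, R=F: ((Q → R) ⊕ (P ⊕ Q)) = F, (¬(R → Q) → P) = T, so the formula = F.
Row P=F, Q=T, R=T: ((Q → R) ⊕ (P ⊕ Q)) = F, (¬(R → Q) → P) = T, so the formula = F.
Row P=F, Q=F, R=T: ((Q → R) ⊕ (P ⊕ Q)) = T, (¬(R → Q) → P) = F, so the formula = F.
Row P=F, Q=F, R=F: ((Q → R) ⊕ (P ⊕ Q)) = T, (¬(R → Q) → P) = T, so the formula = T.

T, F, F, F, T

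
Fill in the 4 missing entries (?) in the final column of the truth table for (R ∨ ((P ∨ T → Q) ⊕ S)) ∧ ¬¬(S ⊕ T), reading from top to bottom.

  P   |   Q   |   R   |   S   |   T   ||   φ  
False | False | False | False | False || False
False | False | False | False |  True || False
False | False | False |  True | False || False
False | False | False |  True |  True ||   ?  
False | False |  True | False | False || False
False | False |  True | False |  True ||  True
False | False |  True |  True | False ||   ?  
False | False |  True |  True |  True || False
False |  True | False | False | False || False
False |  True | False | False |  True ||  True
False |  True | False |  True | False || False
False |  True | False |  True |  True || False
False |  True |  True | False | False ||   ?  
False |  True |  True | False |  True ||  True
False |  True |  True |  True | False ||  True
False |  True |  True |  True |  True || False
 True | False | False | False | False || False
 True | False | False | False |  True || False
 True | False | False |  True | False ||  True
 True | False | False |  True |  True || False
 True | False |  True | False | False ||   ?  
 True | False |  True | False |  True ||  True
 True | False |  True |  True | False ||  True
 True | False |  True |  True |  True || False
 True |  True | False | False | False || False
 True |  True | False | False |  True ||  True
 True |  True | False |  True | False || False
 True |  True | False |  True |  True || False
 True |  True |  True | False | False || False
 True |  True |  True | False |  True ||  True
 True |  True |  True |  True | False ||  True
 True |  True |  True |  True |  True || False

Row P=False, Q=False, R=False, S=True, T=True: (R ∨ ((P ∨ T → Q) ⊕ S)) = True, ¬¬(S ⊕ T) = False, so the formula = False.
Row P=False, Q=False, R=True, S=True, T=False: (R ∨ ((P ∨ T → Q) ⊕ S)) = True, ¬¬(S ⊕ T) = True, so the formula = True.
Row P=False, Q=True, R=True, S=False, T=False: (R ∨ ((P ∨ T → Q) ⊕ S)) = True, ¬¬(S ⊕ T) = False, so the formula = False.
Row P=True, Q=False, R=True, S=False, T=False: (R ∨ ((P ∨ T → Q) ⊕ S)) = True, ¬¬(S ⊕ T) = False, so the formula = False.

False, True, False, False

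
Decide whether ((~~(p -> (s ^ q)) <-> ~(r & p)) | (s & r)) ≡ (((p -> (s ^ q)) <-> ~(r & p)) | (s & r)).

equivalent

p  q  r  s  |  φ  ψ
F  F  F  F  |  T  T
F  F  F  T  |  T  T
F  F  T  F  |  T  T
F  F  T  T  |  T  T
F  T  F  F  |  T  T
F  T  F  T  |  T  T
F  T  T  F  |  T  T
F  T  T  T  |  T  T
T  F  F  F  |  F  F
T  F  F  T  |  T  T
T  F  T  F  |  T  T
T  F  T  T  |  T  T
T  T  F  F  |  T  T
T  T  F  T  |  F  F
T  T  T  F  |  F  F
T  T  T  T  |  T  T
The columns for φ and ψ agree on every row, so they are logically equivalent.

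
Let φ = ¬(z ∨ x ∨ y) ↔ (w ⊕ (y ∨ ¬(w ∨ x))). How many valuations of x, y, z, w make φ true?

x | y | z | w | φ
- | - | - | - | -
T | T | T | T | T
T | T | T | F | F
T | T | F | T | T
T | T | F | F | F
T | F | T | T | F
T | F | T | F | T
T | F | F | T | F
T | F | F | F | T
F | T | T | T | T
F | T | T | F | F
F | T | F | T | T
F | T | F | F | F
F | F | T | T | F
F | F | T | F | F
F | F | F | T | T
F | F | F | F | T
The formula is true on 8 of the 16 rows.

8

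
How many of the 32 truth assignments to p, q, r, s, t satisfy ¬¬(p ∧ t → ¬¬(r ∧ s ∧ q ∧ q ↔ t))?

p | q | r | s | t || φ
0 | 0 | 0 | 0 | 0 || 1
0 | 0 | 0 | 0 | 1 || 1
0 | 0 | 0 | 1 | 0 || 1
0 | 0 | 0 | 1 | 1 || 1
0 | 0 | 1 | 0 | 0 || 1
0 | 0 | 1 | 0 | 1 || 1
0 | 0 | 1 | 1 | 0 || 1
0 | 0 | 1 | 1 | 1 || 1
0 | 1 | 0 | 0 | 0 || 1
0 | 1 | 0 | 0 | 1 || 1
0 | 1 | 0 | 1 | 0 || 1
0 | 1 | 0 | 1 | 1 || 1
0 | 1 | 1 | 0 | 0 || 1
0 | 1 | 1 | 0 | 1 || 1
0 | 1 | 1 | 1 | 0 || 1
0 | 1 | 1 | 1 | 1 || 1
1 | 0 | 0 | 0 | 0 || 1
1 | 0 | 0 | 0 | 1 || 0
1 | 0 | 0 | 1 | 0 || 1
1 | 0 | 0 | 1 | 1 || 0
1 | 0 | 1 | 0 | 0 || 1
1 | 0 | 1 | 0 | 1 || 0
1 | 0 | 1 | 1 | 0 || 1
1 | 0 | 1 | 1 | 1 || 0
1 | 1 | 0 | 0 | 0 || 1
1 | 1 | 0 | 0 | 1 || 0
1 | 1 | 0 | 1 | 0 || 1
1 | 1 | 0 | 1 | 1 || 0
1 | 1 | 1 | 0 | 0 || 1
1 | 1 | 1 | 0 | 1 || 0
1 | 1 | 1 | 1 | 0 || 1
1 | 1 | 1 | 1 | 1 || 1
The formula is true on 25 of the 32 rows.

25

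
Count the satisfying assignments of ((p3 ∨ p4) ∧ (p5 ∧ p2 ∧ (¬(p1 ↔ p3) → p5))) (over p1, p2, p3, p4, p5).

6

p1  p2  p3  p4  p5  |  φ
T   T   T   T   T   |  T
T   T   T   T   F   |  F
T   T   T   F   T   |  T
T   T   T   F   F   |  F
T   T   F   T   T   |  T
T   T   F   T   F   |  F
T   T   F   F   T   |  F
T   T   F   F   F   |  F
T   F   T   T   T   |  F
T   F   T   T   F   |  F
T   F   T   F   T   |  F
T   F   T   F   F   |  F
T   F   F   T   T   |  F
T   F   F   T   F   |  F
T   F   F   F   T   |  F
T   F   F   F   F   |  F
F   T   T   T   T   |  T
F   T   T   T   F   |  F
F   T   T   F   T   |  T
F   T   T   F   F   |  F
F   T   F   T   T   |  T
F   T   F   T   F   |  F
F   T   F   F   T   |  F
F   T   F   F   F   |  F
F   F   T   T   T   |  F
F   F   T   T   F   |  F
F   F   T   F   T   |  F
F   F   T   F   F   |  F
F   F   F   T   T   |  F
F   F   F   T   F   |  F
F   F   F   F   T   |  F
F   F   F   F   F   |  F
The formula is true on 6 of the 32 rows.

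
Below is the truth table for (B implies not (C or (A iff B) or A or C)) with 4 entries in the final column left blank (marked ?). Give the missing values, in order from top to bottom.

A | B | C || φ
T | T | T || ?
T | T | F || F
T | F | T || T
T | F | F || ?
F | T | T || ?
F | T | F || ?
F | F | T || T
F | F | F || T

F, T, F, T

Row A=T, B=T, C=T: not (C or (A iff B) or A or C) = F, so the formula = F.
Row A=T, B=F, C=F: not (C or (A iff B) or A or C) = F, so the formula = T.
Row A=F, B=T, C=T: not (C or (A iff B) or A or C) = F, so the formula = F.
Row A=F, B=T, C=F: not (C or (A iff B) or A or C) = T, so the formula = T.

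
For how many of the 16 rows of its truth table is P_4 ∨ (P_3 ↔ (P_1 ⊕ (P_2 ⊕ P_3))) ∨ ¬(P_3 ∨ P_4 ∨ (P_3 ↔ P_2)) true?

13

P_1 | P_2 | P_3 | P_4 | φ
--- | --- | --- | --- | -
 0  |  0  |  0  |  0  | 1
 0  |  0  |  0  |  1  | 1
 0  |  0  |  1  |  0  | 1
 0  |  0  |  1  |  1  | 1
 0  |  1  |  0  |  0  | 1
 0  |  1  |  0  |  1  | 1
 0  |  1  |  1  |  0  | 0
 0  |  1  |  1  |  1  | 1
 1  |  0  |  0  |  0  | 0
 1  |  0  |  0  |  1  | 1
 1  |  0  |  1  |  0  | 0
 1  |  0  |  1  |  1  | 1
 1  |  1  |  0  |  0  | 1
 1  |  1  |  0  |  1  | 1
 1  |  1  |  1  |  0  | 1
 1  |  1  |  1  |  1  | 1
The formula is true on 13 of the 16 rows.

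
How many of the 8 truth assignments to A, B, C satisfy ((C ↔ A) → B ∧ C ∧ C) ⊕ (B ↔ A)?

3

A | B | C | (C ↔ A) | (B ∧ C ∧ C) | ((C ↔ A) → (B ∧ C ∧ C)) | (B ↔ A) | φ
- | - | - | ------- | ----------- | ----------------------- | ------- | -
T | T | T |    T    |      T      |            T            |    T    | F
T | T | F |    F    |      F      |            T            |    T    | F
T | F | T |    T    |      F      |            F            |    F    | F
T | F | F |    F    |      F      |            T            |    F    | T
F | T | T |    F    |      T      |            T            |    F    | T
F | T | F |    T    |      F      |            F            |    F    | F
F | F | T |    F    |      F      |            T            |    T    | F
F | F | F |    T    |      F      |            F            |    T    | T
The formula is true on 3 of the 8 rows.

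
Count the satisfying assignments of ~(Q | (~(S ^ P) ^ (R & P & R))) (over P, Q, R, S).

  P   |   Q   |   R   |   S   ||   φ  
 True |  True |  True |  True || False
 True |  True |  True | False || False
 True |  True | False |  True || False
 True |  True | False | False || False
 True | False |  True |  True ||  True
 True | False |  True | False || False
 True | False | False |  True || False
 True | False | False | False ||  True
False |  True |  True |  True || False
False |  True |  True | False || False
False |  True | False |  True || False
False |  True | False | False || False
False | False |  True |  True ||  True
False | False |  True | False || False
False | False | False |  True ||  True
False | False | False | False || False
The formula is true on 4 of the 16 rows.

4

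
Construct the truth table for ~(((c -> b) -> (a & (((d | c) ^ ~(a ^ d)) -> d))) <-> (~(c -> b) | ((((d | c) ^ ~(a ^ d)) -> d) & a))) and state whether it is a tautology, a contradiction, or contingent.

a  b  c  d     (c -> b)  (d | c)  (a ^ d)  ~(a ^ d)  ((d | c) ^ ~(a ^ d))  (((d | c) ^ ~(a ^ d)) -> d)  ~(c -> b)  φ
T  T  T  T        T         T        F        T               F                         T                   F      F
T  T  T  F        T         T        T        F               T                         F                   F      F
T  T  F  T        T         T        F        T               F                         T                   F      F
T  T  F  F        T         F        T        F               F                         T                   F      F
T  F  T  T        F         T        F        T               F                         T                   T      F
T  F  T  F        F         T        T        F               T                         F                   T      F
T  F  F  T        T         T        F        T               F                         T                   F      F
T  F  F  F        T         F        T        F               F                         T                   F      F
F  T  T  T        T         T        T        F               T                         T                   F      F
F  T  T  F        T         T        F        T               F                         T                   F      F
F  T  F  T        T         T        T        F               T                         T                   F      F
F  T  F  F        T         F        F        T               T                         F                   F      F
F  F  T  T        F         T        T        F               T                         T                   T      F
F  F  T  F        F         T        F        T               F                         T                   T      F
F  F  F  T        T         T        T        F               T                         T                   F      F
F  F  F  F        T         F        F        T               T                         F                   F      F
Every row is F, so the formula is a contradiction.

contradiction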